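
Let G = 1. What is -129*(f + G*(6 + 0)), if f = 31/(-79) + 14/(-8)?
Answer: -157251/316 ≈ -497.63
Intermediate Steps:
f = -677/316 (f = 31*(-1/79) + 14*(-⅛) = -31/79 - 7/4 = -677/316 ≈ -2.1424)
-129*(f + G*(6 + 0)) = -129*(-677/316 + 1*(6 + 0)) = -129*(-677/316 + 1*6) = -129*(-677/316 + 6) = -129*1219/316 = -157251/316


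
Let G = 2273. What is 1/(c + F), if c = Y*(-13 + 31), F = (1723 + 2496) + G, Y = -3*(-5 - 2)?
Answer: 1/6870 ≈ 0.00014556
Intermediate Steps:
Y = 21 (Y = -3*(-7) = 21)
F = 6492 (F = (1723 + 2496) + 2273 = 4219 + 2273 = 6492)
c = 378 (c = 21*(-13 + 31) = 21*18 = 378)
1/(c + F) = 1/(378 + 6492) = 1/6870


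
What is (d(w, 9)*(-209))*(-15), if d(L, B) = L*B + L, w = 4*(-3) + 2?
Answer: -313500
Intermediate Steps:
w = -10 (w = -12 + 2 = -10)
d(L, B) = L + B*L (d(L, B) = B*L + L = L + B*L)
(d(w, 9)*(-209))*(-15) = (-10*(1 + 9)*(-209))*(-15) = (-10*10*(-209))*(-15) = -100*(-209)*(-15) = 20900*(-15) = -313500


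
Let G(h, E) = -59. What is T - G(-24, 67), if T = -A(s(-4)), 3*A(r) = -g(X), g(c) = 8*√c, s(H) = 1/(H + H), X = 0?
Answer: 59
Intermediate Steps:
s(H) = 1/(2*H)
A(r) = 0 (A(r) = (-8*√0)/3 = (-8*0)/3 = (-1*0)/3 = (⅓)*0 = 0)
T = 0 (T = -1*0 = 0)
T - G(-24, 67) = 0 - 1*(-59) = 0 + 59 = 59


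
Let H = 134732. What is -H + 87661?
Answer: -47071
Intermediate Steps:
-H + 87661 = -1*134732 + 87661 = -134732 + 87661 = -47071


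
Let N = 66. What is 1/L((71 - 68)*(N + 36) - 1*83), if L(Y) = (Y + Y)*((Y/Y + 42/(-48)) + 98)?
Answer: 4/175055 ≈ 2.2850e-5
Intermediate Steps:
L(Y) = 785*Y/4 (L(Y) = (2*Y)*((1 + 42*(-1/48)) + 98) = (2*Y)*((1 - 7/8) + 98) = (2*Y)*(⅛ + 98) = (2*Y)*(785/8) = 785*Y/4)
1/L((71 - 68)*(N + 36) - 1*83) = 1/(785*((71 - 68)*(66 + 36) - 1*83)/4) = 1/(785*(3*102 - 83)/4) = 1/(785*(306 - 83)/4) = 1/((785/4)*223) = 1/(175055/4) = 4/175055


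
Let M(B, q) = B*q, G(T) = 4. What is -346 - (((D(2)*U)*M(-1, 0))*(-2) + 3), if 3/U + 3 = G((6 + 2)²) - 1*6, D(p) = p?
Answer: -349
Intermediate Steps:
U = -⅗ (U = 3/(-3 + (4 - 1*6)) = 3/(-3 + (4 - 6)) = 3/(-3 - 2) = 3/(-5) = 3*(-⅕) = -⅗ ≈ -0.60000)
-346 - (((D(2)*U)*M(-1, 0))*(-2) + 3) = -346 - (((2*(-⅗))*(-1*0))*(-2) + 3) = -346 - (-6/5*0*(-2) + 3) = -346 - (0*(-2) + 3) = -346 - (0 + 3) = -346 - 1*3 = -346 - 3 = -349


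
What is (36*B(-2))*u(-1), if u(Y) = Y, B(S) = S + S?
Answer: 144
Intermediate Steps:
B(S) = 2*S
(36*B(-2))*u(-1) = (36*(2*(-2)))*(-1) = (36*(-4))*(-1) = -144*(-1) = 144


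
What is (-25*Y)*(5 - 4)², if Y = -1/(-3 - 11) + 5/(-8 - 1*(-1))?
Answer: 225/14 ≈ 16.071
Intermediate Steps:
Y = -9/14 (Y = -1/(-14) + 5/(-8 + 1) = -1*(-1/14) + 5/(-7) = 1/14 + 5*(-⅐) = 1/14 - 5/7 = -9/14 ≈ -0.64286)
(-25*Y)*(5 - 4)² = (-25*(-9/14))*(5 - 4)² = (225/14)*1² = (225/14)*1 = 225/14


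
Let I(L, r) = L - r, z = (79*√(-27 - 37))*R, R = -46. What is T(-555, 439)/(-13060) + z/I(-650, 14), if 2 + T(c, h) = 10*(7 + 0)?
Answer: -17/3265 + 3634*I/83 ≈ -0.0052067 + 43.783*I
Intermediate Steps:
T(c, h) = 68 (T(c, h) = -2 + 10*(7 + 0) = -2 + 10*7 = -2 + 70 = 68)
z = -29072*I (z = (79*√(-27 - 37))*(-46) = (79*√(-64))*(-46) = (79*(8*I))*(-46) = (632*I)*(-46) = -29072*I ≈ -29072.0*I)
T(-555, 439)/(-13060) + z/I(-650, 14) = 68/(-13060) + (-29072*I)/(-650 - 1*14) = 68*(-1/13060) + (-29072*I)/(-650 - 14) = -17/3265 - 29072*I/(-664) = -17/3265 - 29072*I*(-1/664) = -17/3265 + 3634*I/83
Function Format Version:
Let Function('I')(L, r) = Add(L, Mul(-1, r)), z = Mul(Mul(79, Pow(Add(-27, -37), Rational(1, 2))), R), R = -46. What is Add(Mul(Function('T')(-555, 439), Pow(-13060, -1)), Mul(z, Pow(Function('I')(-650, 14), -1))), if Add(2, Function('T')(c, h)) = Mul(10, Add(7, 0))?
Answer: Add(Rational(-17, 3265), Mul(Rational(3634, 83), I)) ≈ Add(-0.0052067, Mul(43.783, I))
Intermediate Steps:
Function('T')(c, h) = 68 (Function('T')(c, h) = Add(-2, Mul(10, Add(7, 0))) = Add(-2, Mul(10, 7)) = Add(-2, 70) = 68)
z = Mul(-29072, I) (z = Mul(Mul(79, Pow(Add(-27, -37), Rational(1, 2))), -46) = Mul(Mul(79, Pow(-64, Rational(1, 2))), -46) = Mul(Mul(79, Mul(8, I)), -46) = Mul(Mul(632, I), -46) = Mul(-29072, I) ≈ Mul(-29072., I))
Add(Mul(Function('T')(-555, 439), Pow(-13060, -1)), Mul(z, Pow(Function('I')(-650, 14), -1))) = Add(Mul(68, Pow(-13060, -1)), Mul(Mul(-29072, I), Pow(Add(-650, Mul(-1, 14)), -1))) = Add(Mul(68, Rational(-1, 13060)), Mul(Mul(-29072, I), Pow(Add(-650, -14), -1))) = Add(Rational(-17, 3265), Mul(Mul(-29072, I), Pow(-664, -1))) = Add(Rational(-17, 3265), Mul(Mul(-29072, I), Rational(-1, 664))) = Add(Rational(-17, 3265), Mul(Rational(3634, 83), I))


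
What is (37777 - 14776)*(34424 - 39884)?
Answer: -125585460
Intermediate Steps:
(37777 - 14776)*(34424 - 39884) = 23001*(-5460) = -125585460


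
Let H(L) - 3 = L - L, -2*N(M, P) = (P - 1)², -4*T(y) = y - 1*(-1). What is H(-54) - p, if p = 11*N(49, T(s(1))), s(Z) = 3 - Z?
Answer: 635/32 ≈ 19.844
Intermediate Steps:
T(y) = -¼ - y/4 (T(y) = -(y - 1*(-1))/4 = -(y + 1)/4 = -(1 + y)/4 = -¼ - y/4)
N(M, P) = -(-1 + P)²/2 (N(M, P) = -(P - 1)²/2 = -(-1 + P)²/2)
H(L) = 3 (H(L) = 3 + (L - L) = 3 + 0 = 3)
p = -539/32 (p = 11*(-(-1 + (-¼ - (3 - 1*1)/4))²/2) = 11*(-(-1 + (-¼ - (3 - 1)/4))²/2) = 11*(-(-1 + (-¼ - ¼*2))²/2) = 11*(-(-1 + (-¼ - ½))²/2) = 11*(-(-1 - ¾)²/2) = 11*(-(-7/4)²/2) = 11*(-½*49/16) = 11*(-49/32) = -539/32 ≈ -16.844)
H(-54) - p = 3 - 1*(-539/32) = 3 + 539/32 = 635/32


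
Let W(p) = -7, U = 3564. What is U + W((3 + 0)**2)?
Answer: 3557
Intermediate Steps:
U + W((3 + 0)**2) = 3564 - 7 = 3557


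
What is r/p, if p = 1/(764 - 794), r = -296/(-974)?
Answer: -4440/487 ≈ -9.1170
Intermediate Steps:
r = 148/487 (r = -296*(-1/974) = 148/487 ≈ 0.30390)
p = -1/30 (p = 1/(-30) = -1/30 ≈ -0.033333)
r/p = 148/(487*(-1/30)) = (148/487)*(-30) = -4440/487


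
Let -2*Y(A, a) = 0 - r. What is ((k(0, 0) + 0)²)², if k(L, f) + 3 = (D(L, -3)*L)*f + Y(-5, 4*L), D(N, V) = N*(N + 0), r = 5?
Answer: 1/16 ≈ 0.062500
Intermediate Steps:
D(N, V) = N² (D(N, V) = N*N = N²)
Y(A, a) = 5/2 (Y(A, a) = -(0 - 1*5)/2 = -(0 - 5)/2 = -½*(-5) = 5/2)
k(L, f) = -½ + f*L³ (k(L, f) = -3 + ((L²*L)*f + 5/2) = -3 + (L³*f + 5/2) = -3 + (f*L³ + 5/2) = -3 + (5/2 + f*L³) = -½ + f*L³)
((k(0, 0) + 0)²)² = (((-½ + 0*0³) + 0)²)² = (((-½ + 0*0) + 0)²)² = (((-½ + 0) + 0)²)² = ((-½ + 0)²)² = ((-½)²)² = (¼)² = 1/16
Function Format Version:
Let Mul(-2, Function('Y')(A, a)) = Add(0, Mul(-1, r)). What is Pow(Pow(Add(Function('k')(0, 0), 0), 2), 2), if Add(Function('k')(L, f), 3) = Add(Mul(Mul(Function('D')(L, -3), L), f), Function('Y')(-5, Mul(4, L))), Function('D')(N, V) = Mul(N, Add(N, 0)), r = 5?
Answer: Rational(1, 16) ≈ 0.062500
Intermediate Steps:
Function('D')(N, V) = Pow(N, 2) (Function('D')(N, V) = Mul(N, N) = Pow(N, 2))
Function('Y')(A, a) = Rational(5, 2) (Function('Y')(A, a) = Mul(Rational(-1, 2), Add(0, Mul(-1, 5))) = Mul(Rational(-1, 2), Add(0, -5)) = Mul(Rational(-1, 2), -5) = Rational(5, 2))
Function('k')(L, f) = Add(Rational(-1, 2), Mul(f, Pow(L, 3))) (Function('k')(L, f) = Add(-3, Add(Mul(Mul(Pow(L, 2), L), f), Rational(5, 2))) = Add(-3, Add(Mul(Pow(L, 3), f), Rational(5, 2))) = Add(-3, Add(Mul(f, Pow(L, 3)), Rational(5, 2))) = Add(-3, Add(Rational(5, 2), Mul(f, Pow(L, 3)))) = Add(Rational(-1, 2), Mul(f, Pow(L, 3))))
Pow(Pow(Add(Function('k')(0, 0), 0), 2), 2) = Pow(Pow(Add(Add(Rational(-1, 2), Mul(0, Pow(0, 3))), 0), 2), 2) = Pow(Pow(Add(Add(Rational(-1, 2), Mul(0, 0)), 0), 2), 2) = Pow(Pow(Add(Add(Rational(-1, 2), 0), 0), 2), 2) = Pow(Pow(Add(Rational(-1, 2), 0), 2), 2) = Pow(Pow(Rational(-1, 2), 2), 2) = Pow(Rational(1, 4), 2) = Rational(1, 16)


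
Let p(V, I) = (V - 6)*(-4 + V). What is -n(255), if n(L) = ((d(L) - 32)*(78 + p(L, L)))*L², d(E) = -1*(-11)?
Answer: 85450457925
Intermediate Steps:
d(E) = 11
p(V, I) = (-6 + V)*(-4 + V)
n(L) = L²*(-2142 - 21*L² + 210*L) (n(L) = ((11 - 32)*(78 + (24 + L² - 10*L)))*L² = (-21*(102 + L² - 10*L))*L² = (-2142 - 21*L² + 210*L)*L² = L²*(-2142 - 21*L² + 210*L))
-n(255) = -21*255²*(-102 - 1*255² + 10*255) = -21*65025*(-102 - 1*65025 + 2550) = -21*65025*(-102 - 65025 + 2550) = -21*65025*(-62577) = -1*(-85450457925) = 85450457925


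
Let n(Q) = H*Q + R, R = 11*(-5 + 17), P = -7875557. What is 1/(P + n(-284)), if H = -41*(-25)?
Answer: -1/8166525 ≈ -1.2245e-7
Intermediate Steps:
H = 1025
R = 132 (R = 11*12 = 132)
n(Q) = 132 + 1025*Q (n(Q) = 1025*Q + 132 = 132 + 1025*Q)
1/(P + n(-284)) = 1/(-7875557 + (132 + 1025*(-284))) = 1/(-7875557 + (132 - 291100)) = 1/(-7875557 - 290968) = 1/(-8166525) = -1/8166525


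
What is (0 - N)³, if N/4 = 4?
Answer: -4096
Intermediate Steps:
N = 16 (N = 4*4 = 16)
(0 - N)³ = (0 - 1*16)³ = (0 - 16)³ = (-16)³ = -4096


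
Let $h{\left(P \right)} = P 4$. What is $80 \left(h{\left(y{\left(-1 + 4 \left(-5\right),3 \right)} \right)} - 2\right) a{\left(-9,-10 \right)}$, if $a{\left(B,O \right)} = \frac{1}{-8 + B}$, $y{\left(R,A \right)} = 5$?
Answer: $- \frac{1440}{17} \approx -84.706$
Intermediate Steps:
$h{\left(P \right)} = 4 P$
$80 \left(h{\left(y{\left(-1 + 4 \left(-5\right),3 \right)} \right)} - 2\right) a{\left(-9,-10 \right)} = \frac{80 \left(4 \cdot 5 - 2\right)}{-8 - 9} = \frac{80 \left(20 - 2\right)}{-17} = 80 \cdot 18 \left(- \frac{1}{17}\right) = 1440 \left(- \frac{1}{17}\right) = - \frac{1440}{17}$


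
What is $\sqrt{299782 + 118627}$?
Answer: $\sqrt{418409} \approx 646.85$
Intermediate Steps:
$\sqrt{299782 + 118627} = \sqrt{418409}$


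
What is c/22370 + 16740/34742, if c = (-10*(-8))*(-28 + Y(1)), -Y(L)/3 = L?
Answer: 14415682/38858927 ≈ 0.37097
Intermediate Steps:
Y(L) = -3*L
c = -2480 (c = (-10*(-8))*(-28 - 3*1) = 80*(-28 - 3) = 80*(-31) = -2480)
c/22370 + 16740/34742 = -2480/22370 + 16740/34742 = -2480*1/22370 + 16740*(1/34742) = -248/2237 + 8370/17371 = 14415682/38858927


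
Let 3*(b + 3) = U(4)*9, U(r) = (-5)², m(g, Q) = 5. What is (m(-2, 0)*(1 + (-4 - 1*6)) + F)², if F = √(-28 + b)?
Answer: 2069 - 180*√11 ≈ 1472.0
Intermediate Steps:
U(r) = 25
b = 72 (b = -3 + (25*9)/3 = -3 + (⅓)*225 = -3 + 75 = 72)
F = 2*√11 (F = √(-28 + 72) = √44 = 2*√11 ≈ 6.6332)
(m(-2, 0)*(1 + (-4 - 1*6)) + F)² = (5*(1 + (-4 - 1*6)) + 2*√11)² = (5*(1 + (-4 - 6)) + 2*√11)² = (5*(1 - 10) + 2*√11)² = (5*(-9) + 2*√11)² = (-45 + 2*√11)²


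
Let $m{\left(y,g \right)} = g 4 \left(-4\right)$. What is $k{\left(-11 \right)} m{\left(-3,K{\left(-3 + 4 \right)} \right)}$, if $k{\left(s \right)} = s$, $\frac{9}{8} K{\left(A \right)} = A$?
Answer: $\frac{1408}{9} \approx 156.44$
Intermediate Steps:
$K{\left(A \right)} = \frac{8 A}{9}$
$m{\left(y,g \right)} = - 16 g$ ($m{\left(y,g \right)} = 4 g \left(-4\right) = - 16 g$)
$k{\left(-11 \right)} m{\left(-3,K{\left(-3 + 4 \right)} \right)} = - 11 \left(- 16 \frac{8 \left(-3 + 4\right)}{9}\right) = - 11 \left(- 16 \cdot \frac{8}{9} \cdot 1\right) = - 11 \left(\left(-16\right) \frac{8}{9}\right) = \left(-11\right) \left(- \frac{128}{9}\right) = \frac{1408}{9}$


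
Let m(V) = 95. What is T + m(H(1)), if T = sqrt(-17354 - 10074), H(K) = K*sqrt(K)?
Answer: 95 + 2*I*sqrt(6857) ≈ 95.0 + 165.61*I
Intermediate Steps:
H(K) = K**(3/2)
T = 2*I*sqrt(6857) (T = sqrt(-27428) = 2*I*sqrt(6857) ≈ 165.61*I)
T + m(H(1)) = 2*I*sqrt(6857) + 95 = 95 + 2*I*sqrt(6857)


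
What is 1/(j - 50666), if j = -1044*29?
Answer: -1/80942 ≈ -1.2355e-5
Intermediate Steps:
j = -30276
1/(j - 50666) = 1/(-30276 - 50666) = 1/(-80942) = -1/80942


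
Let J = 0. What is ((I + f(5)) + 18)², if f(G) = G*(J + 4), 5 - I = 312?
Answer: 72361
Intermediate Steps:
I = -307 (I = 5 - 1*312 = 5 - 312 = -307)
f(G) = 4*G (f(G) = G*(0 + 4) = G*4 = 4*G)
((I + f(5)) + 18)² = ((-307 + 4*5) + 18)² = ((-307 + 20) + 18)² = (-287 + 18)² = (-269)² = 72361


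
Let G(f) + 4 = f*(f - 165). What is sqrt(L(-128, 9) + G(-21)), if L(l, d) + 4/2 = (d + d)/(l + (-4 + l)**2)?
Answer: sqrt(72918225858)/4324 ≈ 62.450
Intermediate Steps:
G(f) = -4 + f*(-165 + f) (G(f) = -4 + f*(f - 165) = -4 + f*(-165 + f))
L(l, d) = -2 + 2*d/(l + (-4 + l)**2) (L(l, d) = -2 + (d + d)/(l + (-4 + l)**2) = -2 + (2*d)/(l + (-4 + l)**2) = -2 + 2*d/(l + (-4 + l)**2))
sqrt(L(-128, 9) + G(-21)) = sqrt(2*(9 - 1*(-128) - (-4 - 128)**2)/(-128 + (-4 - 128)**2) + (-4 + (-21)**2 - 165*(-21))) = sqrt(2*(9 + 128 - 1*(-132)**2)/(-128 + (-132)**2) + (-4 + 441 + 3465)) = sqrt(2*(9 + 128 - 1*17424)/(-128 + 17424) + 3902) = sqrt(2*(9 + 128 - 17424)/17296 + 3902) = sqrt(2*(1/17296)*(-17287) + 3902) = sqrt(-17287/8648 + 3902) = sqrt(33727209/8648) = sqrt(72918225858)/4324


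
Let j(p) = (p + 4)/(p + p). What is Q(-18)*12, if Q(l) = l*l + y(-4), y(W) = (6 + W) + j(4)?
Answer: 3924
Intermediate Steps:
j(p) = (4 + p)/(2*p) (j(p) = (4 + p)/((2*p)) = (4 + p)*(1/(2*p)) = (4 + p)/(2*p))
y(W) = 7 + W (y(W) = (6 + W) + (½)*(4 + 4)/4 = (6 + W) + (½)*(¼)*8 = (6 + W) + 1 = 7 + W)
Q(l) = 3 + l² (Q(l) = l*l + (7 - 4) = l² + 3 = 3 + l²)
Q(-18)*12 = (3 + (-18)²)*12 = (3 + 324)*12 = 327*12 = 3924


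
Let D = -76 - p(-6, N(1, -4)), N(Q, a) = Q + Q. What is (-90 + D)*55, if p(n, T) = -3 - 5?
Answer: -8690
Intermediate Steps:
N(Q, a) = 2*Q
p(n, T) = -8
D = -68 (D = -76 - 1*(-8) = -76 + 8 = -68)
(-90 + D)*55 = (-90 - 68)*55 = -158*55 = -8690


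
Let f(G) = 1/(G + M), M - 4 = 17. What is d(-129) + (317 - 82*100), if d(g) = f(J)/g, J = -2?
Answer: -19321234/2451 ≈ -7883.0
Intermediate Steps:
M = 21 (M = 4 + 17 = 21)
f(G) = 1/(21 + G) (f(G) = 1/(G + 21) = 1/(21 + G))
d(g) = 1/(19*g) (d(g) = 1/((21 - 2)*g) = 1/(19*g))
d(-129) + (317 - 82*100) = (1/19)/(-129) + (317 - 82*100) = (1/19)*(-1/129) + (317 - 8200) = -1/2451 - 7883 = -19321234/2451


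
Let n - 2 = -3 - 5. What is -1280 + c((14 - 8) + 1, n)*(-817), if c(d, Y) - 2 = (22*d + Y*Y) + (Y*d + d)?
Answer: -129549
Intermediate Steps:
n = -6 (n = 2 + (-3 - 5) = 2 - 8 = -6)
c(d, Y) = 2 + Y² + 23*d + Y*d (c(d, Y) = 2 + ((22*d + Y*Y) + (Y*d + d)) = 2 + ((22*d + Y²) + (d + Y*d)) = 2 + ((Y² + 22*d) + (d + Y*d)) = 2 + (Y² + 23*d + Y*d) = 2 + Y² + 23*d + Y*d)
-1280 + c((14 - 8) + 1, n)*(-817) = -1280 + (2 + (-6)² + 23*((14 - 8) + 1) - 6*((14 - 8) + 1))*(-817) = -1280 + (2 + 36 + 23*(6 + 1) - 6*(6 + 1))*(-817) = -1280 + (2 + 36 + 23*7 - 6*7)*(-817) = -1280 + (2 + 36 + 161 - 42)*(-817) = -1280 + 157*(-817) = -1280 - 128269 = -129549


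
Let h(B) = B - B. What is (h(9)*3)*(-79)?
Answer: 0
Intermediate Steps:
h(B) = 0
(h(9)*3)*(-79) = (0*3)*(-79) = 0*(-79) = 0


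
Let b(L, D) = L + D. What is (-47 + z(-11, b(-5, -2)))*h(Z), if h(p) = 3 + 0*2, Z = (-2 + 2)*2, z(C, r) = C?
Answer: -174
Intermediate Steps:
b(L, D) = D + L
Z = 0 (Z = 0*2 = 0)
h(p) = 3 (h(p) = 3 + 0 = 3)
(-47 + z(-11, b(-5, -2)))*h(Z) = (-47 - 11)*3 = -58*3 = -174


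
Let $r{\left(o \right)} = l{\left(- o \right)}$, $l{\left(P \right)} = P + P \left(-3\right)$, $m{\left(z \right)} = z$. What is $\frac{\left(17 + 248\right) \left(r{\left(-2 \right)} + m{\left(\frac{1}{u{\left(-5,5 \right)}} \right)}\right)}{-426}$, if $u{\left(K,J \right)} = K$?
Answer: $\frac{371}{142} \approx 2.6127$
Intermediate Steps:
$l{\left(P \right)} = - 2 P$ ($l{\left(P \right)} = P - 3 P = - 2 P$)
$r{\left(o \right)} = 2 o$ ($r{\left(o \right)} = - 2 \left(- o\right) = 2 o$)
$\frac{\left(17 + 248\right) \left(r{\left(-2 \right)} + m{\left(\frac{1}{u{\left(-5,5 \right)}} \right)}\right)}{-426} = \frac{\left(17 + 248\right) \left(2 \left(-2\right) + \frac{1}{-5}\right)}{-426} = 265 \left(-4 - \frac{1}{5}\right) \left(- \frac{1}{426}\right) = 265 \left(- \frac{21}{5}\right) \left(- \frac{1}{426}\right) = \left(-1113\right) \left(- \frac{1}{426}\right) = \frac{371}{142}$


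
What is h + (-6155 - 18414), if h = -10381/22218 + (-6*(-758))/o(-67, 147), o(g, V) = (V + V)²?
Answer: -187237956107/7620774 ≈ -24569.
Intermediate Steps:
o(g, V) = 4*V² (o(g, V) = (2*V)² = 4*V²)
h = -3159701/7620774 (h = -10381/22218 + (-6*(-758))/((4*147²)) = -10381*1/22218 + 4548/((4*21609)) = -1483/3174 + 4548/86436 = -1483/3174 + 4548*(1/86436) = -1483/3174 + 379/7203 = -3159701/7620774 ≈ -0.41462)
h + (-6155 - 18414) = -3159701/7620774 + (-6155 - 18414) = -3159701/7620774 - 24569 = -187237956107/7620774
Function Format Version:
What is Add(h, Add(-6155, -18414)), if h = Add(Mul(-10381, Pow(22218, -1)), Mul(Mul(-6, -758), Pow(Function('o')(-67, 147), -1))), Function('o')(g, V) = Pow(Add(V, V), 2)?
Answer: Rational(-187237956107, 7620774) ≈ -24569.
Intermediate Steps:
Function('o')(g, V) = Mul(4, Pow(V, 2)) (Function('o')(g, V) = Pow(Mul(2, V), 2) = Mul(4, Pow(V, 2)))
h = Rational(-3159701, 7620774) (h = Add(Mul(-10381, Pow(22218, -1)), Mul(Mul(-6, -758), Pow(Mul(4, Pow(147, 2)), -1))) = Add(Mul(-10381, Rational(1, 22218)), Mul(4548, Pow(Mul(4, 21609), -1))) = Add(Rational(-1483, 3174), Mul(4548, Pow(86436, -1))) = Add(Rational(-1483, 3174), Mul(4548, Rational(1, 86436))) = Add(Rational(-1483, 3174), Rational(379, 7203)) = Rational(-3159701, 7620774) ≈ -0.41462)
Add(h, Add(-6155, -18414)) = Add(Rational(-3159701, 7620774), Add(-6155, -18414)) = Add(Rational(-3159701, 7620774), -24569) = Rational(-187237956107, 7620774)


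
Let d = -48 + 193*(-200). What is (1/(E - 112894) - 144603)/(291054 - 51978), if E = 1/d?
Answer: -630921298880387/1043119025482788 ≈ -0.60484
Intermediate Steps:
d = -38648 (d = -48 - 38600 = -38648)
E = -1/38648 (E = 1/(-38648) = -1/38648 ≈ -2.5875e-5)
(1/(E - 112894) - 144603)/(291054 - 51978) = (1/(-1/38648 - 112894) - 144603)/(291054 - 51978) = (1/(-4363127313/38648) - 144603)/239076 = (-38648/4363127313 - 144603)*(1/239076) = -630921298880387/4363127313*1/239076 = -630921298880387/1043119025482788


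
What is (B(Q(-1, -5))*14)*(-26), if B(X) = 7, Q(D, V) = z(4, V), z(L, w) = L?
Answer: -2548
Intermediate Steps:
Q(D, V) = 4
(B(Q(-1, -5))*14)*(-26) = (7*14)*(-26) = 98*(-26) = -2548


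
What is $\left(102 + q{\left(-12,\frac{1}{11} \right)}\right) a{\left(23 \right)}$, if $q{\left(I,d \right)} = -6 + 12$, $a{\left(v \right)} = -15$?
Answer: $-1620$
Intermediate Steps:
$q{\left(I,d \right)} = 6$
$\left(102 + q{\left(-12,\frac{1}{11} \right)}\right) a{\left(23 \right)} = \left(102 + 6\right) \left(-15\right) = 108 \left(-15\right) = -1620$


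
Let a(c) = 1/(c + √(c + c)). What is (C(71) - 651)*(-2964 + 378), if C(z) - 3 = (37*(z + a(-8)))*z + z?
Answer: -2400807489/5 + 3396711*I/10 ≈ -4.8016e+8 + 3.3967e+5*I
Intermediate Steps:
a(c) = 1/(c + √2*√c) (a(c) = 1/(c + √(2*c)) = 1/(c + √2*√c))
C(z) = 3 + z + z*(37*z + 37*(-8 - 4*I)/80) (C(z) = 3 + ((37*(z + 1/(-8 + √2*√(-8))))*z + z) = 3 + ((37*(z + 1/(-8 + √2*(2*I*√2))))*z + z) = 3 + ((37*(z + 1/(-8 + 4*I)))*z + z) = 3 + ((37*(z + (-8 - 4*I)/80))*z + z) = 3 + ((37*z + 37*(-8 - 4*I)/80)*z + z) = 3 + (z*(37*z + 37*(-8 - 4*I)/80) + z) = 3 + (z + z*(37*z + 37*(-8 - 4*I)/80)) = 3 + z + z*(37*z + 37*(-8 - 4*I)/80))
(C(71) - 651)*(-2964 + 378) = ((3 + 71 + 37*71² - 37/20*71*(2 + I)) - 651)*(-2964 + 378) = ((3 + 71 + 37*5041 + (-2627/10 - 2627*I/20)) - 651)*(-2586) = ((3 + 71 + 186517 + (-2627/10 - 2627*I/20)) - 651)*(-2586) = ((1863283/10 - 2627*I/20) - 651)*(-2586) = (1856773/10 - 2627*I/20)*(-2586) = -2400807489/5 + 3396711*I/10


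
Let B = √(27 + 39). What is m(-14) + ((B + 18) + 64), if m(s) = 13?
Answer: 95 + √66 ≈ 103.12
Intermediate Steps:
B = √66 ≈ 8.1240
m(-14) + ((B + 18) + 64) = 13 + ((√66 + 18) + 64) = 13 + ((18 + √66) + 64) = 13 + (82 + √66) = 95 + √66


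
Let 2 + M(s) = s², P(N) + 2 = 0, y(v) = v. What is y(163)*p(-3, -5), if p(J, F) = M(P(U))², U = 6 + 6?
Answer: 652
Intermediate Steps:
U = 12
P(N) = -2 (P(N) = -2 + 0 = -2)
M(s) = -2 + s²
p(J, F) = 4 (p(J, F) = (-2 + (-2)²)² = (-2 + 4)² = 2² = 4)
y(163)*p(-3, -5) = 163*4 = 652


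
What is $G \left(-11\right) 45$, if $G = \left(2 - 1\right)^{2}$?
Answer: $-495$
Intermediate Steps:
$G = 1$ ($G = 1^{2} = 1$)
$G \left(-11\right) 45 = 1 \left(-11\right) 45 = \left(-11\right) 45 = -495$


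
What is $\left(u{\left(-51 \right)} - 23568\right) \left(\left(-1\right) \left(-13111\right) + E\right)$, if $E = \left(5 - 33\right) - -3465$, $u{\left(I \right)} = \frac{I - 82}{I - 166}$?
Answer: $- \frac{12089786772}{31} \approx -3.8999 \cdot 10^{8}$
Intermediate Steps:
$u{\left(I \right)} = \frac{-82 + I}{-166 + I}$
$E = 3437$ ($E = \left(5 - 33\right) + 3465 = -28 + 3465 = 3437$)
$\left(u{\left(-51 \right)} - 23568\right) \left(\left(-1\right) \left(-13111\right) + E\right) = \left(\frac{-82 - 51}{-166 - 51} - 23568\right) \left(\left(-1\right) \left(-13111\right) + 3437\right) = \left(\frac{1}{-217} \left(-133\right) - 23568\right) \left(13111 + 3437\right) = \left(\left(- \frac{1}{217}\right) \left(-133\right) - 23568\right) 16548 = \left(\frac{19}{31} - 23568\right) 16548 = \left(- \frac{730589}{31}\right) 16548 = - \frac{12089786772}{31}$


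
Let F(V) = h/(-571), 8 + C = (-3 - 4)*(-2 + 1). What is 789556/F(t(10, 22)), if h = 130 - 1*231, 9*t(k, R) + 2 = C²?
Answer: 450836476/101 ≈ 4.4637e+6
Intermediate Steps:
C = -1 (C = -8 + (-3 - 4)*(-2 + 1) = -8 - 7*(-1) = -8 + 7 = -1)
t(k, R) = -⅑ (t(k, R) = -2/9 + (⅑)*(-1)² = -2/9 + (⅑)*1 = -2/9 + ⅑ = -⅑)
h = -101 (h = 130 - 231 = -101)
F(V) = 101/571 (F(V) = -101/(-571) = -101*(-1/571) = 101/571)
789556/F(t(10, 22)) = 789556/(101/571) = 789556*(571/101) = 450836476/101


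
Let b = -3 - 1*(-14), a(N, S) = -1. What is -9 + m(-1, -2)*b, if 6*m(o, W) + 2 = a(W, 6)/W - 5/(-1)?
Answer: -31/12 ≈ -2.5833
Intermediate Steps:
m(o, W) = 1/2 - 1/(6*W) (m(o, W) = -1/3 + (-1/W - 5/(-1))/6 = -1/3 + (-1/W - 5*(-1))/6 = -1/3 + (-1/W + 5)/6 = -1/3 + (5 - 1/W)/6 = -1/3 + (5/6 - 1/(6*W)) = 1/2 - 1/(6*W))
b = 11 (b = -3 + 14 = 11)
-9 + m(-1, -2)*b = -9 + ((1/6)*(-1 + 3*(-2))/(-2))*11 = -9 + ((1/6)*(-1/2)*(-1 - 6))*11 = -9 + ((1/6)*(-1/2)*(-7))*11 = -9 + (7/12)*11 = -9 + 77/12 = -31/12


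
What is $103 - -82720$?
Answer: $82823$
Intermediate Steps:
$103 - -82720 = 103 + 82720 = 82823$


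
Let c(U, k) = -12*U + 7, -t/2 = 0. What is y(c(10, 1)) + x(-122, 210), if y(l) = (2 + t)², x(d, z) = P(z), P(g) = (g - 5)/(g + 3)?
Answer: 1057/213 ≈ 4.9624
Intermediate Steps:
t = 0 (t = -2*0 = 0)
c(U, k) = 7 - 12*U
P(g) = (-5 + g)/(3 + g)
x(d, z) = (-5 + z)/(3 + z)
y(l) = 4 (y(l) = (2 + 0)² = 2² = 4)
y(c(10, 1)) + x(-122, 210) = 4 + (-5 + 210)/(3 + 210) = 4 + 205/213 = 1057/213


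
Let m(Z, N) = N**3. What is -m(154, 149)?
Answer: -3307949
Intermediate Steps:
-m(154, 149) = -1*149**3 = -1*3307949 = -3307949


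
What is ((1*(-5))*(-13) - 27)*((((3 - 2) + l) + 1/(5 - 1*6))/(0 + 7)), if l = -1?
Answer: -38/7 ≈ -5.4286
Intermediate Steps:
((1*(-5))*(-13) - 27)*((((3 - 2) + l) + 1/(5 - 1*6))/(0 + 7)) = ((1*(-5))*(-13) - 27)*((((3 - 2) - 1) + 1/(5 - 1*6))/(0 + 7)) = (-5*(-13) - 27)*(((1 - 1) + 1/(5 - 6))/7) = (65 - 27)*((0 + 1/(-1))*(⅐)) = 38*((0 - 1)*(⅐)) = 38*(-1*⅐) = 38*(-⅐) = -38/7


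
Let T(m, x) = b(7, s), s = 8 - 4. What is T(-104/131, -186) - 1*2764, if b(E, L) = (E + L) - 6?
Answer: -2759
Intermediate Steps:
s = 4
b(E, L) = -6 + E + L
T(m, x) = 5 (T(m, x) = -6 + 7 + 4 = 5)
T(-104/131, -186) - 1*2764 = 5 - 1*2764 = 5 - 2764 = -2759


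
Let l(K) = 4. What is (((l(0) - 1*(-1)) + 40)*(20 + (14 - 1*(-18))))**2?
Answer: 5475600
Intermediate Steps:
(((l(0) - 1*(-1)) + 40)*(20 + (14 - 1*(-18))))**2 = (((4 - 1*(-1)) + 40)*(20 + (14 - 1*(-18))))**2 = (((4 + 1) + 40)*(20 + (14 + 18)))**2 = ((5 + 40)*(20 + 32))**2 = (45*52)**2 = 2340**2 = 5475600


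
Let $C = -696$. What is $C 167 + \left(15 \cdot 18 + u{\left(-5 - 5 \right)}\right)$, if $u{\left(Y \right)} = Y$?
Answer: $-115972$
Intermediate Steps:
$C 167 + \left(15 \cdot 18 + u{\left(-5 - 5 \right)}\right) = \left(-696\right) 167 + \left(15 \cdot 18 - 10\right) = -116232 + \left(270 - 10\right) = -116232 + 260 = -115972$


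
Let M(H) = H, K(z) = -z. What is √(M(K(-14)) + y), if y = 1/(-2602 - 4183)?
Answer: √644500365/6785 ≈ 3.7416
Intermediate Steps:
y = -1/6785 (y = 1/(-6785) = -1/6785 ≈ -0.00014738)
√(M(K(-14)) + y) = √(-1*(-14) - 1/6785) = √(14 - 1/6785) = √(94989/6785) = √644500365/6785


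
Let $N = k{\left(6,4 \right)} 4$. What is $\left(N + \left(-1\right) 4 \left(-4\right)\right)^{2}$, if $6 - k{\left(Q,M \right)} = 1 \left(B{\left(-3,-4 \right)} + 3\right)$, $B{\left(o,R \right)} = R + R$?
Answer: $3600$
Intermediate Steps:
$B{\left(o,R \right)} = 2 R$
$k{\left(Q,M \right)} = 11$ ($k{\left(Q,M \right)} = 6 - 1 \left(2 \left(-4\right) + 3\right) = 6 - 1 \left(-8 + 3\right) = 6 - 1 \left(-5\right) = 6 - -5 = 6 + 5 = 11$)
$N = 44$ ($N = 11 \cdot 4 = 44$)
$\left(N + \left(-1\right) 4 \left(-4\right)\right)^{2} = \left(44 + \left(-1\right) 4 \left(-4\right)\right)^{2} = \left(44 - -16\right)^{2} = \left(44 + 16\right)^{2} = 60^{2} = 3600$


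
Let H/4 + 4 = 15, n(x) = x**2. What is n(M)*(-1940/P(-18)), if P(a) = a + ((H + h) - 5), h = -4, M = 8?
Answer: -124160/17 ≈ -7303.5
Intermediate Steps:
H = 44 (H = -16 + 4*15 = -16 + 60 = 44)
P(a) = 35 + a (P(a) = a + ((44 - 4) - 5) = a + (40 - 5) = a + 35 = 35 + a)
n(M)*(-1940/P(-18)) = 8**2*(-1940/(35 - 18)) = 64*(-1940/17) = -124160/17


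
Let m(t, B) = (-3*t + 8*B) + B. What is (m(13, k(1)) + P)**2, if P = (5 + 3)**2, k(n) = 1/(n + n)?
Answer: 3481/4 ≈ 870.25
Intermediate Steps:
k(n) = 1/(2*n)
m(t, B) = -3*t + 9*B
P = 64 (P = 8**2 = 64)
(m(13, k(1)) + P)**2 = ((-3*13 + 9*((1/2)/1)) + 64)**2 = ((-39 + 9*((1/2)*1)) + 64)**2 = ((-39 + 9*(1/2)) + 64)**2 = ((-39 + 9/2) + 64)**2 = (-69/2 + 64)**2 = (59/2)**2 = 3481/4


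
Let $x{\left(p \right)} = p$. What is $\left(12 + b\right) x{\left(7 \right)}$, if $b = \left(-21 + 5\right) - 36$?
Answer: $-280$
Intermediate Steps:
$b = -52$ ($b = -16 - 36 = -52$)
$\left(12 + b\right) x{\left(7 \right)} = \left(12 - 52\right) 7 = \left(-40\right) 7 = -280$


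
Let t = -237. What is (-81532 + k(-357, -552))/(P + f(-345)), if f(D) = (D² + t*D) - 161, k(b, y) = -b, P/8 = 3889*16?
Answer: -81175/698421 ≈ -0.11623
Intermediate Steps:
P = 497792 (P = 8*(3889*16) = 8*62224 = 497792)
f(D) = -161 + D² - 237*D (f(D) = (D² - 237*D) - 161 = -161 + D² - 237*D)
(-81532 + k(-357, -552))/(P + f(-345)) = (-81532 - 1*(-357))/(497792 + (-161 + (-345)² - 237*(-345))) = (-81532 + 357)/(497792 + (-161 + 119025 + 81765)) = -81175/(497792 + 200629) = -81175/698421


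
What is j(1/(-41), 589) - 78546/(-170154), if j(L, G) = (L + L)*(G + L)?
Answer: -1347620293/47671479 ≈ -28.269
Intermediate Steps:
j(L, G) = 2*L*(G + L) (j(L, G) = (2*L)*(G + L) = 2*L*(G + L))
j(1/(-41), 589) - 78546/(-170154) = 2*(589 + 1/(-41))/(-41) - 78546/(-170154) = 2*(-1/41)*(589 - 1/41) - 78546*(-1/170154) = 2*(-1/41)*(24148/41) + 13091/28359 = -48296/1681 + 13091/28359 = -1347620293/47671479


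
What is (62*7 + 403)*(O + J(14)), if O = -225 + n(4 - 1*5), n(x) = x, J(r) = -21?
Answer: -206739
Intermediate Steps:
O = -226 (O = -225 + (4 - 1*5) = -225 + (4 - 5) = -225 - 1 = -226)
(62*7 + 403)*(O + J(14)) = (62*7 + 403)*(-226 - 21) = (434 + 403)*(-247) = 837*(-247) = -206739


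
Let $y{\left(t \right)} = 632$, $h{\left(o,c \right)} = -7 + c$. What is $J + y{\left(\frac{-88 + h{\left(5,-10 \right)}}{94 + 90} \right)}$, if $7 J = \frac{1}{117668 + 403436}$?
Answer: $\frac{2305364097}{3647728} \approx 632.0$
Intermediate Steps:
$J = \frac{1}{3647728}$ ($J = \frac{1}{7 \left(117668 + 403436\right)} = \frac{1}{7 \cdot 521104} = \frac{1}{7} \cdot \frac{1}{521104} = \frac{1}{3647728} \approx 2.7414 \cdot 10^{-7}$)
$J + y{\left(\frac{-88 + h{\left(5,-10 \right)}}{94 + 90} \right)} = \frac{1}{3647728} + 632 = \frac{2305364097}{3647728}$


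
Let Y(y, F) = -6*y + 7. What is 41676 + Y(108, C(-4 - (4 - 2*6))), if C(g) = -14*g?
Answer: 41035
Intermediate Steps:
Y(y, F) = 7 - 6*y
41676 + Y(108, C(-4 - (4 - 2*6))) = 41676 + (7 - 6*108) = 41676 + (7 - 648) = 41676 - 641 = 41035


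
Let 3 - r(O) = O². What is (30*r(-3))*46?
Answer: -8280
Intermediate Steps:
r(O) = 3 - O²
(30*r(-3))*46 = (30*(3 - 1*(-3)²))*46 = (30*(3 - 1*9))*46 = (30*(3 - 9))*46 = (30*(-6))*46 = -180*46 = -8280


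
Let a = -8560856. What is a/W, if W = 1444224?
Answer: -1070107/180528 ≈ -5.9277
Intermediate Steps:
a/W = -8560856/1444224 = -8560856*1/1444224 = -1070107/180528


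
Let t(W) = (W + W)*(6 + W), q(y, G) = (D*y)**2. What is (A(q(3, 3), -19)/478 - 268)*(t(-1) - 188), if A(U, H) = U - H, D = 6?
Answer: 12648339/239 ≈ 52922.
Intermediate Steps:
q(y, G) = 36*y**2 (q(y, G) = (6*y)**2 = 36*y**2)
t(W) = 2*W*(6 + W) (t(W) = (2*W)*(6 + W) = 2*W*(6 + W))
(A(q(3, 3), -19)/478 - 268)*(t(-1) - 188) = ((36*3**2 - 1*(-19))/478 - 268)*(2*(-1)*(6 - 1) - 188) = ((36*9 + 19)*(1/478) - 268)*(2*(-1)*5 - 188) = ((324 + 19)*(1/478) - 268)*(-10 - 188) = (343*(1/478) - 268)*(-198) = (343/478 - 268)*(-198) = -127761/478*(-198) = 12648339/239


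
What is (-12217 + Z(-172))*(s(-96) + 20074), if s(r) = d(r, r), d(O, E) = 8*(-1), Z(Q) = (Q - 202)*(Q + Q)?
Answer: 2336464974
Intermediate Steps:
Z(Q) = 2*Q*(-202 + Q) (Z(Q) = (-202 + Q)*(2*Q) = 2*Q*(-202 + Q))
d(O, E) = -8
s(r) = -8
(-12217 + Z(-172))*(s(-96) + 20074) = (-12217 + 2*(-172)*(-202 - 172))*(-8 + 20074) = (-12217 + 2*(-172)*(-374))*20066 = (-12217 + 128656)*20066 = 116439*20066 = 2336464974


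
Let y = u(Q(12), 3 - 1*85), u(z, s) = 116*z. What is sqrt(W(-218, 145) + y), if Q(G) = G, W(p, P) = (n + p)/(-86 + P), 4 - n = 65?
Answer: sqrt(4829091)/59 ≈ 37.246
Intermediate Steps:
n = -61 (n = 4 - 1*65 = 4 - 65 = -61)
W(p, P) = (-61 + p)/(-86 + P)
y = 1392 (y = 116*12 = 1392)
sqrt(W(-218, 145) + y) = sqrt((-61 - 218)/(-86 + 145) + 1392) = sqrt(-279/59 + 1392) = sqrt(81849/59) = sqrt(4829091)/59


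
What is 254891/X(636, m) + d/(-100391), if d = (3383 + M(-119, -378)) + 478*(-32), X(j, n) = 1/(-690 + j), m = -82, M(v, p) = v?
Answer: -1381793156542/100391 ≈ -1.3764e+7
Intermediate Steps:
d = -12032 (d = (3383 - 119) + 478*(-32) = 3264 - 15296 = -12032)
254891/X(636, m) + d/(-100391) = 254891/(1/(-690 + 636)) - 12032/(-100391) = 254891/(1/(-54)) - 12032*(-1/100391) = 254891/(-1/54) + 12032/100391 = 254891*(-54) + 12032/100391 = -13764114 + 12032/100391 = -1381793156542/100391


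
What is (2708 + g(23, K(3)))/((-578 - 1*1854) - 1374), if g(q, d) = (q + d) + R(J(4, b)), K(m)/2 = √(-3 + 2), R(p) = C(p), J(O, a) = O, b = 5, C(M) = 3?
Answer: -1367/1903 - I/1903 ≈ -0.71834 - 0.00052549*I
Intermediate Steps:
R(p) = 3
K(m) = 2*I (K(m) = 2*√(-3 + 2) = 2*√(-1) = 2*I)
g(q, d) = 3 + d + q (g(q, d) = (q + d) + 3 = (d + q) + 3 = 3 + d + q)
(2708 + g(23, K(3)))/((-578 - 1*1854) - 1374) = (2708 + (3 + 2*I + 23))/((-578 - 1*1854) - 1374) = (2708 + (26 + 2*I))/((-578 - 1854) - 1374) = (2734 + 2*I)/(-2432 - 1374) = (2734 + 2*I)/(-3806) = (2734 + 2*I)*(-1/3806) = -1367/1903 - I/1903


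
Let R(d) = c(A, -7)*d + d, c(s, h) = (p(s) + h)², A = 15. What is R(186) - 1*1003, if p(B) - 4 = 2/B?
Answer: 53363/75 ≈ 711.51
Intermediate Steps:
p(B) = 4 + 2/B
c(s, h) = (4 + h + 2/s)² (c(s, h) = ((4 + 2/s) + h)² = (4 + h + 2/s)²)
R(d) = 2074*d/225 (R(d) = (4 - 7 + 2/15)²*d + d = (-43/15)²*d + d = 1849*d/225 + d = 2074*d/225)
R(186) - 1*1003 = (2074/225)*186 - 1*1003 = 128588/75 - 1003 = 53363/75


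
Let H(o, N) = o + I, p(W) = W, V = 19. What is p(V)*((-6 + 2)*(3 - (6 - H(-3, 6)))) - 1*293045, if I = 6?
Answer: -293045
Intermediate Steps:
H(o, N) = 6 + o (H(o, N) = o + 6 = 6 + o)
p(V)*((-6 + 2)*(3 - (6 - H(-3, 6)))) - 1*293045 = 19*((-6 + 2)*(3 - (6 - (6 - 3)))) - 1*293045 = 19*(-4*(3 - (6 - 1*3))) - 293045 = 19*(-4*(3 - (6 - 3))) - 293045 = 19*(-4*(3 - 1*3)) - 293045 = 19*(-4*(3 - 3)) - 293045 = 19*(-4*0) - 293045 = 19*0 - 293045 = 0 - 293045 = -293045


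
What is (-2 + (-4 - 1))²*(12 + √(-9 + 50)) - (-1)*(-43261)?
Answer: -42673 + 49*√41 ≈ -42359.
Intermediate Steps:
(-2 + (-4 - 1))²*(12 + √(-9 + 50)) - (-1)*(-43261) = (-2 - 5)²*(12 + √41) - 1*43261 = (-7)²*(12 + √41) - 43261 = 49*(12 + √41) - 43261 = (588 + 49*√41) - 43261 = -42673 + 49*√41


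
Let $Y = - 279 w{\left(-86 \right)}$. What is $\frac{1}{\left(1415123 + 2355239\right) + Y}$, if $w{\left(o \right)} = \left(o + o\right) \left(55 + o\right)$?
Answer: $\frac{1}{2282734} \approx 4.3807 \cdot 10^{-7}$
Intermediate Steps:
$w{\left(o \right)} = 2 o \left(55 + o\right)$
$Y = -1487628$ ($Y = - 279 \cdot 2 \left(-86\right) \left(55 - 86\right) = - 279 \cdot 2 \left(-86\right) \left(-31\right) = \left(-279\right) 5332 = -1487628$)
$\frac{1}{\left(1415123 + 2355239\right) + Y} = \frac{1}{\left(1415123 + 2355239\right) - 1487628} = \frac{1}{3770362 - 1487628} = \frac{1}{2282734}$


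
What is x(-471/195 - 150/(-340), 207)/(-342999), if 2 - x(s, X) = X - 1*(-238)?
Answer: 443/342999 ≈ 0.0012915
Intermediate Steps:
x(s, X) = -236 - X (x(s, X) = 2 - (X - 1*(-238)) = 2 - (X + 238) = 2 - (238 + X) = 2 + (-238 - X) = -236 - X)
x(-471/195 - 150/(-340), 207)/(-342999) = (-236 - 1*207)/(-342999) = (-236 - 207)*(-1/342999) = -443*(-1/342999) = 443/342999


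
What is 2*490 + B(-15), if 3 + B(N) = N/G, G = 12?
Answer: 3903/4 ≈ 975.75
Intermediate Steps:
B(N) = -3 + N/12
2*490 + B(-15) = 2*490 + (-3 + (1/12)*(-15)) = 980 + (-3 - 5/4) = 980 - 17/4 = 3903/4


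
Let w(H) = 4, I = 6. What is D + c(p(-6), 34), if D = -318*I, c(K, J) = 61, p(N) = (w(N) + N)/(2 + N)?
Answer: -1847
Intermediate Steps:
p(N) = (4 + N)/(2 + N)
D = -1908 (D = -318*6 = -1908)
D + c(p(-6), 34) = -1908 + 61 = -1847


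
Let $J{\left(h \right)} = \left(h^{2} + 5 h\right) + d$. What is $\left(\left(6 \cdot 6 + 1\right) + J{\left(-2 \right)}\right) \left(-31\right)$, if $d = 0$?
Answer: $-961$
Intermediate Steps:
$J{\left(h \right)} = h^{2} + 5 h$ ($J{\left(h \right)} = \left(h^{2} + 5 h\right) + 0 = h^{2} + 5 h$)
$\left(\left(6 \cdot 6 + 1\right) + J{\left(-2 \right)}\right) \left(-31\right) = \left(\left(6 \cdot 6 + 1\right) - 2 \left(5 - 2\right)\right) \left(-31\right) = \left(\left(36 + 1\right) - 6\right) \left(-31\right) = \left(37 - 6\right) \left(-31\right) = 31 \left(-31\right) = -961$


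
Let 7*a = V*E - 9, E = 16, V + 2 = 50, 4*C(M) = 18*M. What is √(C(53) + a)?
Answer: √67998/14 ≈ 18.626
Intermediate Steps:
C(M) = 9*M/2 (C(M) = (18*M)/4 = 9*M/2)
V = 48 (V = -2 + 50 = 48)
a = 759/7 (a = (48*16 - 9)/7 = (768 - 9)/7 = (⅐)*759 = 759/7 ≈ 108.43)
√(C(53) + a) = √((9/2)*53 + 759/7) = √(477/2 + 759/7) = √(4857/14) = √67998/14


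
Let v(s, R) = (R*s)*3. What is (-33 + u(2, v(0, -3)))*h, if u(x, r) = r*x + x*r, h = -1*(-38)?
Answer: -1254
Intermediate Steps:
v(s, R) = 3*R*s
h = 38
u(x, r) = 2*r*x (u(x, r) = r*x + r*x = 2*r*x)
(-33 + u(2, v(0, -3)))*h = (-33 + 2*(3*(-3)*0)*2)*38 = (-33 + 2*0*2)*38 = (-33 + 0)*38 = -33*38 = -1254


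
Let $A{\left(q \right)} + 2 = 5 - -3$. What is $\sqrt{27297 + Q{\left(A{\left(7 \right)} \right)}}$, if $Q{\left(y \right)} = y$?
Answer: $\sqrt{27303} \approx 165.24$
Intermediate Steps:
$A{\left(q \right)} = 6$ ($A{\left(q \right)} = -2 + \left(5 - -3\right) = -2 + \left(5 + 3\right) = -2 + 8 = 6$)
$\sqrt{27297 + Q{\left(A{\left(7 \right)} \right)}} = \sqrt{27297 + 6} = \sqrt{27303}$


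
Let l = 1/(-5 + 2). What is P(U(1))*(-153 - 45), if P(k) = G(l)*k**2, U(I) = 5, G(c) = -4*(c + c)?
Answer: -13200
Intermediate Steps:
l = -1/3 (l = 1/(-3) = -1/3 ≈ -0.33333)
G(c) = -8*c
P(k) = 8*k**2/3 (P(k) = (-8*(-1/3))*k**2 = 8*k**2/3)
P(U(1))*(-153 - 45) = ((8/3)*5**2)*(-153 - 45) = ((8/3)*25)*(-198) = (200/3)*(-198) = -13200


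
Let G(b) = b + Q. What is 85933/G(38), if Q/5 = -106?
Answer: -85933/492 ≈ -174.66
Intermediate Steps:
Q = -530 (Q = 5*(-106) = -530)
G(b) = -530 + b (G(b) = b - 530 = -530 + b)
85933/G(38) = 85933/(-530 + 38) = 85933/(-492) = 85933*(-1/492) = -85933/492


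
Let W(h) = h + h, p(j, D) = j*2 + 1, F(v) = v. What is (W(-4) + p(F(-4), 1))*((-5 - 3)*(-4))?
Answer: -480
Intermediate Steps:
p(j, D) = 1 + 2*j (p(j, D) = 2*j + 1 = 1 + 2*j)
W(h) = 2*h
(W(-4) + p(F(-4), 1))*((-5 - 3)*(-4)) = (2*(-4) + (1 + 2*(-4)))*((-5 - 3)*(-4)) = (-8 + (1 - 8))*(-8*(-4)) = (-8 - 7)*32 = -15*32 = -480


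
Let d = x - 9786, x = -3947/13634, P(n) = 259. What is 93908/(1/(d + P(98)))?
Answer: -358770169530/401 ≈ -8.9469e+8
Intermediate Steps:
x = -3947/13634 (x = -3947*1/13634 = -3947/13634 ≈ -0.28950)
d = -133426271/13634 (d = -3947/13634 - 9786 = -133426271/13634 ≈ -9786.3)
93908/(1/(d + P(98))) = 93908/(1/(-133426271/13634 + 259)) = 93908/(1/(-129895065/13634)) = 93908/(-13634/129895065) = 93908*(-129895065/13634) = -358770169530/401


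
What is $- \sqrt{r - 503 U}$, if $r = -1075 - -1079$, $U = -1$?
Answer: $- 13 \sqrt{3} \approx -22.517$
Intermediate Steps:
$r = 4$ ($r = -1075 + 1079 = 4$)
$- \sqrt{r - 503 U} = - \sqrt{4 - -503} = - \sqrt{4 + 503} = - \sqrt{507} = - 13 \sqrt{3}$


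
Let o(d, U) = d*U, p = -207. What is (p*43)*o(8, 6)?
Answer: -427248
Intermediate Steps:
o(d, U) = U*d
(p*43)*o(8, 6) = (-207*43)*(6*8) = -8901*48 = -427248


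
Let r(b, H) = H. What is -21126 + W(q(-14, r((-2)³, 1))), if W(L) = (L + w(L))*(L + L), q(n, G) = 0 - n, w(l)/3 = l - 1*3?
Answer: -19810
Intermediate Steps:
w(l) = -9 + 3*l (w(l) = 3*(l - 1*3) = 3*(l - 3) = 3*(-3 + l) = -9 + 3*l)
q(n, G) = -n
W(L) = 2*L*(-9 + 4*L) (W(L) = (L + (-9 + 3*L))*(L + L) = (-9 + 4*L)*(2*L) = 2*L*(-9 + 4*L))
-21126 + W(q(-14, r((-2)³, 1))) = -21126 + 2*(-1*(-14))*(-9 + 4*(-1*(-14))) = -21126 + 2*14*(-9 + 4*14) = -21126 + 2*14*(-9 + 56) = -21126 + 2*14*47 = -21126 + 1316 = -19810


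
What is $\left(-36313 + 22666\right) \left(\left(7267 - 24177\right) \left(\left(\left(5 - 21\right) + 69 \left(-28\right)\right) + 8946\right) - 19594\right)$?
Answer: $1615201247778$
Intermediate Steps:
$\left(-36313 + 22666\right) \left(\left(7267 - 24177\right) \left(\left(\left(5 - 21\right) + 69 \left(-28\right)\right) + 8946\right) - 19594\right) = - 13647 \left(- 16910 \left(\left(\left(5 - 21\right) - 1932\right) + 8946\right) - 19594\right) = - 13647 \left(- 16910 \left(\left(-16 - 1932\right) + 8946\right) - 19594\right) = - 13647 \left(- 16910 \left(-1948 + 8946\right) - 19594\right) = - 13647 \left(\left(-16910\right) 6998 - 19594\right) = - 13647 \left(-118336180 - 19594\right) = \left(-13647\right) \left(-118355774\right) = 1615201247778$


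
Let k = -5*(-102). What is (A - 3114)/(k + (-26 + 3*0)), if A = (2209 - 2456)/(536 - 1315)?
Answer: -127661/19844 ≈ -6.4332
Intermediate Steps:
k = 510
A = 13/41 (A = -247/(-779) = -247*(-1/779) = 13/41 ≈ 0.31707)
(A - 3114)/(k + (-26 + 3*0)) = (13/41 - 3114)/(510 + (-26 + 3*0)) = -127661/(41*(510 + (-26 + 0))) = -127661/(41*(510 - 26)) = -127661/41/484 = -127661/41*1/484 = -127661/19844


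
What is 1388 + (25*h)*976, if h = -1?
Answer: -23012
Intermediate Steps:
1388 + (25*h)*976 = 1388 + (25*(-1))*976 = 1388 - 25*976 = 1388 - 24400 = -23012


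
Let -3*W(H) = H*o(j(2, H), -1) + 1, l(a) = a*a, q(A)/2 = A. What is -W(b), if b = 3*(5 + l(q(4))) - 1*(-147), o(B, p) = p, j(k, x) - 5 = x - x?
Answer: -353/3 ≈ -117.67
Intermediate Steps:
q(A) = 2*A
l(a) = a**2
j(k, x) = 5 (j(k, x) = 5 + (x - x) = 5 + 0 = 5)
b = 354 (b = 3*(5 + (2*4)**2) - 1*(-147) = 3*(5 + 8**2) + 147 = 3*(5 + 64) + 147 = 3*69 + 147 = 207 + 147 = 354)
W(H) = -1/3 + H/3 (W(H) = -(H*(-1) + 1)/3 = -(-H + 1)/3 = -(1 - H)/3 = -1/3 + H/3)
-W(b) = -(-1/3 + (1/3)*354) = -(-1/3 + 118) = -1*353/3 = -353/3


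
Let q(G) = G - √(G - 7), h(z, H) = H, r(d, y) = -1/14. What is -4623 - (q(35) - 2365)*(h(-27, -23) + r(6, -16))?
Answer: -408656/7 - 323*√7/7 ≈ -58502.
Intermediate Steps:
r(d, y) = -1/14 (r(d, y) = -1*1/14 = -1/14)
q(G) = G - √(-7 + G)
-4623 - (q(35) - 2365)*(h(-27, -23) + r(6, -16)) = -4623 - ((35 - √(-7 + 35)) - 2365)*(-23 - 1/14) = -4623 - ((35 - √28) - 2365)*(-323)/14 = -4623 - ((35 - 2*√7) - 2365)*(-323)/14 = -4623 - (-2330 - 2*√7)*(-323)/14 = -4623 - (376295/7 + 323*√7/7) = -4623 + (-376295/7 - 323*√7/7) = -408656/7 - 323*√7/7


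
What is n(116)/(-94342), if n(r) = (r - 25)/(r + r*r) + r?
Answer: -121111/98493048 ≈ -0.0012296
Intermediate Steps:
n(r) = r + (-25 + r)/(r + r**2) (n(r) = (-25 + r)/(r + r**2) + r = r + (-25 + r)/(r + r**2))
n(116)/(-94342) = ((-25 + 116 + 116**2 + 116**3)/(116*(1 + 116)))/(-94342) = ((1/116)*(-25 + 116 + 13456 + 1560896)/117)*(-1/94342) = ((1/116)*(1/117)*1574443)*(-1/94342) = (121111/1044)*(-1/94342) = -121111/98493048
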